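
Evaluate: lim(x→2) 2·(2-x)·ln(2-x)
This is a 0·∞ indeterminate form.

Rewrite 0·∞ as a quotient (0/0 or ∞/∞ form), then apply L'Hôpital's rule:
  lim(x→2) 2·(2-x)·ln(2-x) = 0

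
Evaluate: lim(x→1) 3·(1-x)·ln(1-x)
This is a 0·∞ indeterminate form.

Rewrite 0·∞ as a quotient (0/0 or ∞/∞ form), then apply L'Hôpital's rule:
  lim(x→1) 3·(1-x)·ln(1-x) = 0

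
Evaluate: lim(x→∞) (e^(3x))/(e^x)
This is an ∞/∞ indeterminate form.

Apply L'Hôpital's rule: differentiate numerator and denominator separately.
  f(x) = e^(3·x)   ⇒   f'(x) = 3·e^(3·x)
  g(x) = e^(x)   ⇒   g'(x) = e^(x)
  lim(x→∞) f'(x)/g'(x) = lim(x→∞) (3·e^(3·x))/(e^(x))
  = ∞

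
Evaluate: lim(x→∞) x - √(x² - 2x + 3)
This is an ∞-∞ indeterminate form.

Combine fractions or rationalize to convert ∞-∞ to 0/0 form:
  lim(x→∞) x - √(x² - 2x + 3) = 1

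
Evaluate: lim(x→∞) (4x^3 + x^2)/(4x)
This is an ∞/∞ indeterminate form.

Apply L'Hôpital's rule: differentiate numerator and denominator separately.
  f(x) = 4·x^3 + x^2   ⇒   f'(x) = 12·x^2 + 2·x
  g(x) = 4·x   ⇒   g'(x) = 4
  lim(x→∞) f'(x)/g'(x) = lim(x→∞) (12·x^2 + 2·x)/(4)
  = ∞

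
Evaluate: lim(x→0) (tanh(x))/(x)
This is a 0/0 indeterminate form.

Apply L'Hôpital's rule: differentiate numerator and denominator separately.
  f(x) = tanh(x)   ⇒   f'(x) = 1 - tanh(x)^2
  g(x) = x   ⇒   g'(x) = 1
  lim(x→0) f'(x)/g'(x) = lim(x→0) (1 - tanh(x)^2)/(1)
  = 1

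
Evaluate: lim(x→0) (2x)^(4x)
This is an exponential indeterminate form.

For exponential indeterminate forms, take the natural log:
  Let L = lim(x→0) (2x)^(4x)
  Then ln(L) = lim(x→0) [exponent × ln(base)]
  Evaluate using L'Hôpital or standard limits, then exponentiate.
  L = 1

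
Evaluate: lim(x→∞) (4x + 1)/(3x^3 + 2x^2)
This is an ∞/∞ indeterminate form.

Apply L'Hôpital's rule: differentiate numerator and denominator separately.
  f(x) = 4·x + 1   ⇒   f'(x) = 4
  g(x) = 3·x^3 + 2·x^2   ⇒   g'(x) = 9·x^2 + 4·x
  lim(x→∞) f'(x)/g'(x) = lim(x→∞) (4)/(9·x^2 + 4·x)
  = 0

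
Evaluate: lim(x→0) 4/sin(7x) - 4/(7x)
This is an ∞-∞ indeterminate form.

Combine fractions or rationalize to convert ∞-∞ to 0/0 form:
  lim(x→0) 4/sin(7x) - 4/(7x) = 0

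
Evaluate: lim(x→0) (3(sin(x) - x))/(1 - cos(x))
This is a 0/0 indeterminate form.

Apply L'Hôpital's rule: differentiate numerator and denominator separately.
  f(x) = -3·x + 3·sin(x)   ⇒   f'(x) = 3·cos(x) - 3
  g(x) = 1 - cos(x)   ⇒   g'(x) = sin(x)
  lim(x→0) f'(x)/g'(x) = lim(x→0) (3·cos(x) - 3)/(sin(x))
  = 0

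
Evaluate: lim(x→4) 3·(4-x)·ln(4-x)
This is a 0·∞ indeterminate form.

Rewrite 0·∞ as a quotient (0/0 or ∞/∞ form), then apply L'Hôpital's rule:
  lim(x→4) 3·(4-x)·ln(4-x) = 0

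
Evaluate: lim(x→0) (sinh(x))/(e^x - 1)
This is a 0/0 indeterminate form.

Apply L'Hôpital's rule: differentiate numerator and denominator separately.
  f(x) = sinh(x)   ⇒   f'(x) = cosh(x)
  g(x) = e^(x) - 1   ⇒   g'(x) = e^(x)
  lim(x→0) f'(x)/g'(x) = lim(x→0) (cosh(x))/(e^(x))
  = 1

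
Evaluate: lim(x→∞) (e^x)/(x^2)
This is an ∞/∞ indeterminate form.

Apply L'Hôpital's rule: differentiate numerator and denominator separately.
  f(x) = e^(x)   ⇒   f'(x) = e^(x)
  g(x) = x^2   ⇒   g'(x) = 2·x
  lim(x→∞) f'(x)/g'(x) = lim(x→∞) (e^(x))/(2·x)
  = ∞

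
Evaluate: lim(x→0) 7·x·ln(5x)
This is a 0·∞ indeterminate form.

Rewrite 0·∞ as a quotient (0/0 or ∞/∞ form), then apply L'Hôpital's rule:
  lim(x→0) 7·x·ln(5x) = 0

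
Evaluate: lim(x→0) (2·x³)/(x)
This is a 0/0 indeterminate form.

Apply L'Hôpital's rule: differentiate numerator and denominator separately.
  f(x) = 2·x^3   ⇒   f'(x) = 6·x^2
  g(x) = x   ⇒   g'(x) = 1
  lim(x→0) f'(x)/g'(x) = lim(x→0) (6·x^2)/(1)
  = 0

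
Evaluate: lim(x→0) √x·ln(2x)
This is a 0·∞ indeterminate form.

Rewrite 0·∞ as a quotient (0/0 or ∞/∞ form), then apply L'Hôpital's rule:
  lim(x→0) √x·ln(2x) = 0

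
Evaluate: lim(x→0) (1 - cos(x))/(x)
This is a 0/0 indeterminate form.

Apply L'Hôpital's rule: differentiate numerator and denominator separately.
  f(x) = 1 - cos(x)   ⇒   f'(x) = sin(x)
  g(x) = x   ⇒   g'(x) = 1
  lim(x→0) f'(x)/g'(x) = lim(x→0) (sin(x))/(1)
  = 0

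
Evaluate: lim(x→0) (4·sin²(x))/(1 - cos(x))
This is a 0/0 indeterminate form.

Apply L'Hôpital's rule: differentiate numerator and denominator separately.
  f(x) = 4·sin(x)^2   ⇒   f'(x) = 8·sin(x)·cos(x)
  g(x) = 1 - cos(x)   ⇒   g'(x) = sin(x)
  lim(x→0) f'(x)/g'(x) = lim(x→0) (8·sin(x)·cos(x))/(sin(x))
  = 8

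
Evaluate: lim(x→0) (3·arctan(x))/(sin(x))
This is a 0/0 indeterminate form.

Apply L'Hôpital's rule: differentiate numerator and denominator separately.
  f(x) = 3·atan(x)   ⇒   f'(x) = 3/(x^2 + 1)
  g(x) = sin(x)   ⇒   g'(x) = cos(x)
  lim(x→0) f'(x)/g'(x) = lim(x→0) (3/(x^2 + 1))/(cos(x))
  = 3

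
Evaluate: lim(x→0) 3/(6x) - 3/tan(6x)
This is an ∞-∞ indeterminate form.

Combine fractions or rationalize to convert ∞-∞ to 0/0 form:
  lim(x→0) 3/(6x) - 3/tan(6x) = 0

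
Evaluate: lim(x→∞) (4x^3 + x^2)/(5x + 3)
This is an ∞/∞ indeterminate form.

Apply L'Hôpital's rule: differentiate numerator and denominator separately.
  f(x) = 4·x^3 + x^2   ⇒   f'(x) = 12·x^2 + 2·x
  g(x) = 5·x + 3   ⇒   g'(x) = 5
  lim(x→∞) f'(x)/g'(x) = lim(x→∞) (12·x^2 + 2·x)/(5)
  = ∞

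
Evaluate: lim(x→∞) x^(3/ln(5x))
This is an exponential indeterminate form.

For exponential indeterminate forms, take the natural log:
  Let L = lim(x→∞) x^(3/ln(5x))
  Then ln(L) = lim(x→∞) [exponent × ln(base)]
  Evaluate using L'Hôpital or standard limits, then exponentiate.
  L = e^(3)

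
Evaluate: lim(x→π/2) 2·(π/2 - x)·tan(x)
This is a 0·∞ indeterminate form.

Rewrite 0·∞ as a quotient (0/0 or ∞/∞ form), then apply L'Hôpital's rule:
  lim(x→π/2) 2·(π/2 - x)·tan(x) = 2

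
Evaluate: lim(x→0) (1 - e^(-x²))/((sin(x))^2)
This is a 0/0 indeterminate form.

Apply L'Hôpital's rule: differentiate numerator and denominator separately.
  f(x) = 1 - e^(-x^2)   ⇒   f'(x) = 2·x·e^(-x^2)
  g(x) = sin(x)^2   ⇒   g'(x) = 2·sin(x)·cos(x)
  lim(x→0) f'(x)/g'(x) = lim(x→0) (2·x·e^(-x^2))/(2·sin(x)·cos(x))
  = 1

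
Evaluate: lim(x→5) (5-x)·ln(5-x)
This is a 0·∞ indeterminate form.

Rewrite 0·∞ as a quotient (0/0 or ∞/∞ form), then apply L'Hôpital's rule:
  lim(x→5) (5-x)·ln(5-x) = 0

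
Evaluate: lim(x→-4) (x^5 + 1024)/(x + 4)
This is a standard limit.

Factor or rationalize the expression:
  lim(x→-4) (x^5 + 1024)/(x + 4) = 1280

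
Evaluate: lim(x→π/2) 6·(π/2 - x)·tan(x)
This is a 0·∞ indeterminate form.

Rewrite 0·∞ as a quotient (0/0 or ∞/∞ form), then apply L'Hôpital's rule:
  lim(x→π/2) 6·(π/2 - x)·tan(x) = 6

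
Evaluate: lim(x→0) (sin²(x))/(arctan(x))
This is a 0/0 indeterminate form.

Apply L'Hôpital's rule: differentiate numerator and denominator separately.
  f(x) = sin(x)^2   ⇒   f'(x) = 2·sin(x)·cos(x)
  g(x) = atan(x)   ⇒   g'(x) = 1/(x^2 + 1)
  lim(x→0) f'(x)/g'(x) = lim(x→0) (2·sin(x)·cos(x))/(1/(x^2 + 1))
  = 0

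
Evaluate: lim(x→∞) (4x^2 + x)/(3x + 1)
This is an ∞/∞ indeterminate form.

Apply L'Hôpital's rule: differentiate numerator and denominator separately.
  f(x) = 4·x^2 + x   ⇒   f'(x) = 8·x + 1
  g(x) = 3·x + 1   ⇒   g'(x) = 3
  lim(x→∞) f'(x)/g'(x) = lim(x→∞) (8·x + 1)/(3)
  = ∞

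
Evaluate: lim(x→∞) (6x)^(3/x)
This is an exponential indeterminate form.

For exponential indeterminate forms, take the natural log:
  Let L = lim(x→∞) (6x)^(3/x)
  Then ln(L) = lim(x→∞) [exponent × ln(base)]
  Evaluate using L'Hôpital or standard limits, then exponentiate.
  L = 1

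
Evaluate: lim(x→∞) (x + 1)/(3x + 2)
This is an ∞/∞ indeterminate form.

Apply L'Hôpital's rule: differentiate numerator and denominator separately.
  f(x) = x + 1   ⇒   f'(x) = 1
  g(x) = 3·x + 2   ⇒   g'(x) = 3
  lim(x→∞) f'(x)/g'(x) = lim(x→∞) (1)/(3)
  = 1/3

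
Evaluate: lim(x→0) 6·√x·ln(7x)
This is a 0·∞ indeterminate form.

Rewrite 0·∞ as a quotient (0/0 or ∞/∞ form), then apply L'Hôpital's rule:
  lim(x→0) 6·√x·ln(7x) = 0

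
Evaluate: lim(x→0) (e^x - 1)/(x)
This is a 0/0 indeterminate form.

Apply L'Hôpital's rule: differentiate numerator and denominator separately.
  f(x) = e^(x) - 1   ⇒   f'(x) = e^(x)
  g(x) = x   ⇒   g'(x) = 1
  lim(x→0) f'(x)/g'(x) = lim(x→0) (e^(x))/(1)
  = 1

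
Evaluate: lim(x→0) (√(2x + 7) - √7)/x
This is a standard limit.

Factor or rationalize the expression:
  lim(x→0) (√(2x + 7) - √7)/x = sqrt(7)/7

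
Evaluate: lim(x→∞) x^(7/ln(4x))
This is an exponential indeterminate form.

For exponential indeterminate forms, take the natural log:
  Let L = lim(x→∞) x^(7/ln(4x))
  Then ln(L) = lim(x→∞) [exponent × ln(base)]
  Evaluate using L'Hôpital or standard limits, then exponentiate.
  L = e^(7)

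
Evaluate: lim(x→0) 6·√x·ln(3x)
This is a 0·∞ indeterminate form.

Rewrite 0·∞ as a quotient (0/0 or ∞/∞ form), then apply L'Hôpital's rule:
  lim(x→0) 6·√x·ln(3x) = 0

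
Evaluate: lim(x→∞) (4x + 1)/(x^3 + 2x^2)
This is an ∞/∞ indeterminate form.

Apply L'Hôpital's rule: differentiate numerator and denominator separately.
  f(x) = 4·x + 1   ⇒   f'(x) = 4
  g(x) = x^3 + 2·x^2   ⇒   g'(x) = 3·x^2 + 4·x
  lim(x→∞) f'(x)/g'(x) = lim(x→∞) (4)/(3·x^2 + 4·x)
  = 0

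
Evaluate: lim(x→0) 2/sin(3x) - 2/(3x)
This is an ∞-∞ indeterminate form.

Combine fractions or rationalize to convert ∞-∞ to 0/0 form:
  lim(x→0) 2/sin(3x) - 2/(3x) = 0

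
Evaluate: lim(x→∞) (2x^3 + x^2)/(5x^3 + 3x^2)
This is an ∞/∞ indeterminate form.

Apply L'Hôpital's rule: differentiate numerator and denominator separately.
  f(x) = 2·x^3 + x^2   ⇒   f'(x) = 6·x^2 + 2·x
  g(x) = 5·x^3 + 3·x^2   ⇒   g'(x) = 15·x^2 + 6·x
  lim(x→∞) f'(x)/g'(x) = lim(x→∞) (6·x^2 + 2·x)/(15·x^2 + 6·x)
  = 2/5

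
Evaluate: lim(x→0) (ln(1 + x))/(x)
This is a 0/0 indeterminate form.

Apply L'Hôpital's rule: differentiate numerator and denominator separately.
  f(x) = ln(x + 1)   ⇒   f'(x) = 1/(x + 1)
  g(x) = x   ⇒   g'(x) = 1
  lim(x→0) f'(x)/g'(x) = lim(x→0) (1/(x + 1))/(1)
  = 1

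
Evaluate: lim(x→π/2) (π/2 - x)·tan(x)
This is a 0·∞ indeterminate form.

Rewrite 0·∞ as a quotient (0/0 or ∞/∞ form), then apply L'Hôpital's rule:
  lim(x→π/2) (π/2 - x)·tan(x) = 1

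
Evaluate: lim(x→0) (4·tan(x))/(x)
This is a 0/0 indeterminate form.

Apply L'Hôpital's rule: differentiate numerator and denominator separately.
  f(x) = 4·tan(x)   ⇒   f'(x) = 4·tan(x)^2 + 4
  g(x) = x   ⇒   g'(x) = 1
  lim(x→0) f'(x)/g'(x) = lim(x→0) (4·tan(x)^2 + 4)/(1)
  = 4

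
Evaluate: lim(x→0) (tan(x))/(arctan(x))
This is a 0/0 indeterminate form.

Apply L'Hôpital's rule: differentiate numerator and denominator separately.
  f(x) = tan(x)   ⇒   f'(x) = tan(x)^2 + 1
  g(x) = atan(x)   ⇒   g'(x) = 1/(x^2 + 1)
  lim(x→0) f'(x)/g'(x) = lim(x→0) (tan(x)^2 + 1)/(1/(x^2 + 1))
  = 1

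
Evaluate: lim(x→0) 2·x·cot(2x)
This is a 0·∞ indeterminate form.

Rewrite 0·∞ as a quotient (0/0 or ∞/∞ form), then apply L'Hôpital's rule:
  lim(x→0) 2·x·cot(2x) = 1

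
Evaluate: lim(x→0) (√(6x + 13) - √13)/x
This is a standard limit.

Factor or rationalize the expression:
  lim(x→0) (√(6x + 13) - √13)/x = 3·sqrt(13)/13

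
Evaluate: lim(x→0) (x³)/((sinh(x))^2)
This is a 0/0 indeterminate form.

Apply L'Hôpital's rule: differentiate numerator and denominator separately.
  f(x) = x^3   ⇒   f'(x) = 3·x^2
  g(x) = sinh(x)^2   ⇒   g'(x) = 2·sinh(x)·cosh(x)
  lim(x→0) f'(x)/g'(x) = lim(x→0) (3·x^2)/(2·sinh(x)·cosh(x))
  = 0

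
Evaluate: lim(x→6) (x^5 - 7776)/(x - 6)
This is a standard limit.

Factor or rationalize the expression:
  lim(x→6) (x^5 - 7776)/(x - 6) = 6480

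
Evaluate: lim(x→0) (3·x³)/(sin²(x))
This is a 0/0 indeterminate form.

Apply L'Hôpital's rule: differentiate numerator and denominator separately.
  f(x) = 3·x^3   ⇒   f'(x) = 9·x^2
  g(x) = sin(x)^2   ⇒   g'(x) = 2·sin(x)·cos(x)
  lim(x→0) f'(x)/g'(x) = lim(x→0) (9·x^2)/(2·sin(x)·cos(x))
  = 0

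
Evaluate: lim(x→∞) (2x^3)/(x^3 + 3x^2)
This is an ∞/∞ indeterminate form.

Apply L'Hôpital's rule: differentiate numerator and denominator separately.
  f(x) = 2·x^3   ⇒   f'(x) = 6·x^2
  g(x) = x^3 + 3·x^2   ⇒   g'(x) = 3·x^2 + 6·x
  lim(x→∞) f'(x)/g'(x) = lim(x→∞) (6·x^2)/(3·x^2 + 6·x)
  = 2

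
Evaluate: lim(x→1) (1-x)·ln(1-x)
This is a 0·∞ indeterminate form.

Rewrite 0·∞ as a quotient (0/0 or ∞/∞ form), then apply L'Hôpital's rule:
  lim(x→1) (1-x)·ln(1-x) = 0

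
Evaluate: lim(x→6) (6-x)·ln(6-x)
This is a 0·∞ indeterminate form.

Rewrite 0·∞ as a quotient (0/0 or ∞/∞ form), then apply L'Hôpital's rule:
  lim(x→6) (6-x)·ln(6-x) = 0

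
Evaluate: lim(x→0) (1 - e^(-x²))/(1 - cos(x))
This is a 0/0 indeterminate form.

Apply L'Hôpital's rule: differentiate numerator and denominator separately.
  f(x) = 1 - e^(-x^2)   ⇒   f'(x) = 2·x·e^(-x^2)
  g(x) = 1 - cos(x)   ⇒   g'(x) = sin(x)
  lim(x→0) f'(x)/g'(x) = lim(x→0) (2·x·e^(-x^2))/(sin(x))
  = 2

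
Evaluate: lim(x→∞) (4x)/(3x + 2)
This is an ∞/∞ indeterminate form.

Apply L'Hôpital's rule: differentiate numerator and denominator separately.
  f(x) = 4·x   ⇒   f'(x) = 4
  g(x) = 3·x + 2   ⇒   g'(x) = 3
  lim(x→∞) f'(x)/g'(x) = lim(x→∞) (4)/(3)
  = 4/3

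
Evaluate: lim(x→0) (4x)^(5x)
This is an exponential indeterminate form.

For exponential indeterminate forms, take the natural log:
  Let L = lim(x→0) (4x)^(5x)
  Then ln(L) = lim(x→0) [exponent × ln(base)]
  Evaluate using L'Hôpital or standard limits, then exponentiate.
  L = 1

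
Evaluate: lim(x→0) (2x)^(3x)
This is an exponential indeterminate form.

For exponential indeterminate forms, take the natural log:
  Let L = lim(x→0) (2x)^(3x)
  Then ln(L) = lim(x→0) [exponent × ln(base)]
  Evaluate using L'Hôpital or standard limits, then exponentiate.
  L = 1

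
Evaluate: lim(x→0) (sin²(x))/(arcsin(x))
This is a 0/0 indeterminate form.

Apply L'Hôpital's rule: differentiate numerator and denominator separately.
  f(x) = sin(x)^2   ⇒   f'(x) = 2·sin(x)·cos(x)
  g(x) = asin(x)   ⇒   g'(x) = 1/sqrt(1 - x^2)
  lim(x→0) f'(x)/g'(x) = lim(x→0) (2·sin(x)·cos(x))/(1/sqrt(1 - x^2))
  = 0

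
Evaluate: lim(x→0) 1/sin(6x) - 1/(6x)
This is an ∞-∞ indeterminate form.

Combine fractions or rationalize to convert ∞-∞ to 0/0 form:
  lim(x→0) 1/sin(6x) - 1/(6x) = 0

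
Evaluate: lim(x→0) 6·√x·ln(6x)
This is a 0·∞ indeterminate form.

Rewrite 0·∞ as a quotient (0/0 or ∞/∞ form), then apply L'Hôpital's rule:
  lim(x→0) 6·√x·ln(6x) = 0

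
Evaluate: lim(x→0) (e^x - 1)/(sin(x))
This is a 0/0 indeterminate form.

Apply L'Hôpital's rule: differentiate numerator and denominator separately.
  f(x) = e^(x) - 1   ⇒   f'(x) = e^(x)
  g(x) = sin(x)   ⇒   g'(x) = cos(x)
  lim(x→0) f'(x)/g'(x) = lim(x→0) (e^(x))/(cos(x))
  = 1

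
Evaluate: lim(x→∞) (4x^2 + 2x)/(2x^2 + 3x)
This is an ∞/∞ indeterminate form.

Apply L'Hôpital's rule: differentiate numerator and denominator separately.
  f(x) = 4·x^2 + 2·x   ⇒   f'(x) = 8·x + 2
  g(x) = 2·x^2 + 3·x   ⇒   g'(x) = 4·x + 3
  lim(x→∞) f'(x)/g'(x) = lim(x→∞) (8·x + 2)/(4·x + 3)
  = 2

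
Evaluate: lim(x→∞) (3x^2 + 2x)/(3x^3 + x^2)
This is an ∞/∞ indeterminate form.

Apply L'Hôpital's rule: differentiate numerator and denominator separately.
  f(x) = 3·x^2 + 2·x   ⇒   f'(x) = 6·x + 2
  g(x) = 3·x^3 + x^2   ⇒   g'(x) = 9·x^2 + 2·x
  lim(x→∞) f'(x)/g'(x) = lim(x→∞) (6·x + 2)/(9·x^2 + 2·x)
  = 0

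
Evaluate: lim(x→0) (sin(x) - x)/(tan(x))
This is a 0/0 indeterminate form.

Apply L'Hôpital's rule: differentiate numerator and denominator separately.
  f(x) = -x + sin(x)   ⇒   f'(x) = cos(x) - 1
  g(x) = tan(x)   ⇒   g'(x) = tan(x)^2 + 1
  lim(x→0) f'(x)/g'(x) = lim(x→0) (cos(x) - 1)/(tan(x)^2 + 1)
  = 0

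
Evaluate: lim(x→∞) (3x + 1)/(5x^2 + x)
This is an ∞/∞ indeterminate form.

Apply L'Hôpital's rule: differentiate numerator and denominator separately.
  f(x) = 3·x + 1   ⇒   f'(x) = 3
  g(x) = 5·x^2 + x   ⇒   g'(x) = 10·x + 1
  lim(x→∞) f'(x)/g'(x) = lim(x→∞) (3)/(10·x + 1)
  = 0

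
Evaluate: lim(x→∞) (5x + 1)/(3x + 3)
This is an ∞/∞ indeterminate form.

Apply L'Hôpital's rule: differentiate numerator and denominator separately.
  f(x) = 5·x + 1   ⇒   f'(x) = 5
  g(x) = 3·x + 3   ⇒   g'(x) = 3
  lim(x→∞) f'(x)/g'(x) = lim(x→∞) (5)/(3)
  = 5/3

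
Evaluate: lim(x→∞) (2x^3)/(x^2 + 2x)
This is an ∞/∞ indeterminate form.

Apply L'Hôpital's rule: differentiate numerator and denominator separately.
  f(x) = 2·x^3   ⇒   f'(x) = 6·x^2
  g(x) = x^2 + 2·x   ⇒   g'(x) = 2·x + 2
  lim(x→∞) f'(x)/g'(x) = lim(x→∞) (6·x^2)/(2·x + 2)
  = ∞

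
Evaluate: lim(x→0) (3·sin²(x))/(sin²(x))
This is a 0/0 indeterminate form.

Apply L'Hôpital's rule: differentiate numerator and denominator separately.
  f(x) = 3·sin(x)^2   ⇒   f'(x) = 6·sin(x)·cos(x)
  g(x) = sin(x)^2   ⇒   g'(x) = 2·sin(x)·cos(x)
  lim(x→0) f'(x)/g'(x) = lim(x→0) (6·sin(x)·cos(x))/(2·sin(x)·cos(x))
  = 3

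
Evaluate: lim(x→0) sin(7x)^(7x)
This is an exponential indeterminate form.

For exponential indeterminate forms, take the natural log:
  Let L = lim(x→0) sin(7x)^(7x)
  Then ln(L) = lim(x→0) [exponent × ln(base)]
  Evaluate using L'Hôpital or standard limits, then exponentiate.
  L = 1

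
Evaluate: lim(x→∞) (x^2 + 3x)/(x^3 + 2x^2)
This is an ∞/∞ indeterminate form.

Apply L'Hôpital's rule: differentiate numerator and denominator separately.
  f(x) = x^2 + 3·x   ⇒   f'(x) = 2·x + 3
  g(x) = x^3 + 2·x^2   ⇒   g'(x) = 3·x^2 + 4·x
  lim(x→∞) f'(x)/g'(x) = lim(x→∞) (2·x + 3)/(3·x^2 + 4·x)
  = 0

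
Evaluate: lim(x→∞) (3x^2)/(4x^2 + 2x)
This is an ∞/∞ indeterminate form.

Apply L'Hôpital's rule: differentiate numerator and denominator separately.
  f(x) = 3·x^2   ⇒   f'(x) = 6·x
  g(x) = 4·x^2 + 2·x   ⇒   g'(x) = 8·x + 2
  lim(x→∞) f'(x)/g'(x) = lim(x→∞) (6·x)/(8·x + 2)
  = 3/4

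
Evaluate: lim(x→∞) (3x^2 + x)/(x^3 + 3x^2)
This is an ∞/∞ indeterminate form.

Apply L'Hôpital's rule: differentiate numerator and denominator separately.
  f(x) = 3·x^2 + x   ⇒   f'(x) = 6·x + 1
  g(x) = x^3 + 3·x^2   ⇒   g'(x) = 3·x^2 + 6·x
  lim(x→∞) f'(x)/g'(x) = lim(x→∞) (6·x + 1)/(3·x^2 + 6·x)
  = 0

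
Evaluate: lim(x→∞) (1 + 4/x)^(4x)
This is an exponential indeterminate form.

For exponential indeterminate forms, take the natural log:
  Let L = lim(x→∞) (1 + 4/x)^(4x)
  Then ln(L) = lim(x→∞) [exponent × ln(base)]
  Evaluate using L'Hôpital or standard limits, then exponentiate.
  L = e^(16)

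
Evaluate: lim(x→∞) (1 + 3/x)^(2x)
This is an exponential indeterminate form.

For exponential indeterminate forms, take the natural log:
  Let L = lim(x→∞) (1 + 3/x)^(2x)
  Then ln(L) = lim(x→∞) [exponent × ln(base)]
  Evaluate using L'Hôpital or standard limits, then exponentiate.
  L = e^(6)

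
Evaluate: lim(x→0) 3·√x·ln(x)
This is a 0·∞ indeterminate form.

Rewrite 0·∞ as a quotient (0/0 or ∞/∞ form), then apply L'Hôpital's rule:
  lim(x→0) 3·√x·ln(x) = 0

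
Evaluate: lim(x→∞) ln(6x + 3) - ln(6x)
This is an ∞-∞ indeterminate form.

Combine fractions or rationalize to convert ∞-∞ to 0/0 form:
  lim(x→∞) ln(6x + 3) - ln(6x) = 0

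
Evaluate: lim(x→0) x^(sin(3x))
This is an exponential indeterminate form.

For exponential indeterminate forms, take the natural log:
  Let L = lim(x→0) x^(sin(3x))
  Then ln(L) = lim(x→0) [exponent × ln(base)]
  Evaluate using L'Hôpital or standard limits, then exponentiate.
  L = 1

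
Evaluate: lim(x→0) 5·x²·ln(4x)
This is a 0·∞ indeterminate form.

Rewrite 0·∞ as a quotient (0/0 or ∞/∞ form), then apply L'Hôpital's rule:
  lim(x→0) 5·x²·ln(4x) = 0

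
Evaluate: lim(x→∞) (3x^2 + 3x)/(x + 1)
This is an ∞/∞ indeterminate form.

Apply L'Hôpital's rule: differentiate numerator and denominator separately.
  f(x) = 3·x^2 + 3·x   ⇒   f'(x) = 6·x + 3
  g(x) = x + 1   ⇒   g'(x) = 1
  lim(x→∞) f'(x)/g'(x) = lim(x→∞) (6·x + 3)/(1)
  = ∞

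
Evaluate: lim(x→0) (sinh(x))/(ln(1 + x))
This is a 0/0 indeterminate form.

Apply L'Hôpital's rule: differentiate numerator and denominator separately.
  f(x) = sinh(x)   ⇒   f'(x) = cosh(x)
  g(x) = ln(x + 1)   ⇒   g'(x) = 1/(x + 1)
  lim(x→0) f'(x)/g'(x) = lim(x→0) (cosh(x))/(1/(x + 1))
  = 1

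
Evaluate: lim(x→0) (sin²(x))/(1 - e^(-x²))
This is a 0/0 indeterminate form.

Apply L'Hôpital's rule: differentiate numerator and denominator separately.
  f(x) = sin(x)^2   ⇒   f'(x) = 2·sin(x)·cos(x)
  g(x) = 1 - e^(-x^2)   ⇒   g'(x) = 2·x·e^(-x^2)
  lim(x→0) f'(x)/g'(x) = lim(x→0) (2·sin(x)·cos(x))/(2·x·e^(-x^2))
  = 1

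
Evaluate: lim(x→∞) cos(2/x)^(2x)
This is an exponential indeterminate form.

For exponential indeterminate forms, take the natural log:
  Let L = lim(x→∞) cos(2/x)^(2x)
  Then ln(L) = lim(x→∞) [exponent × ln(base)]
  Evaluate using L'Hôpital or standard limits, then exponentiate.
  L = 1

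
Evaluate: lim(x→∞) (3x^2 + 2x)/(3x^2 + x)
This is an ∞/∞ indeterminate form.

Apply L'Hôpital's rule: differentiate numerator and denominator separately.
  f(x) = 3·x^2 + 2·x   ⇒   f'(x) = 6·x + 2
  g(x) = 3·x^2 + x   ⇒   g'(x) = 6·x + 1
  lim(x→∞) f'(x)/g'(x) = lim(x→∞) (6·x + 2)/(6·x + 1)
  = 1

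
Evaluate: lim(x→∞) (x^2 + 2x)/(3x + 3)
This is an ∞/∞ indeterminate form.

Apply L'Hôpital's rule: differentiate numerator and denominator separately.
  f(x) = x^2 + 2·x   ⇒   f'(x) = 2·x + 2
  g(x) = 3·x + 3   ⇒   g'(x) = 3
  lim(x→∞) f'(x)/g'(x) = lim(x→∞) (2·x + 2)/(3)
  = ∞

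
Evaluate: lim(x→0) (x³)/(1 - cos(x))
This is a 0/0 indeterminate form.

Apply L'Hôpital's rule: differentiate numerator and denominator separately.
  f(x) = x^3   ⇒   f'(x) = 3·x^2
  g(x) = 1 - cos(x)   ⇒   g'(x) = sin(x)
  lim(x→0) f'(x)/g'(x) = lim(x→0) (3·x^2)/(sin(x))
  = 0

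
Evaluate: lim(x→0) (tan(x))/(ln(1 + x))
This is a 0/0 indeterminate form.

Apply L'Hôpital's rule: differentiate numerator and denominator separately.
  f(x) = tan(x)   ⇒   f'(x) = tan(x)^2 + 1
  g(x) = ln(x + 1)   ⇒   g'(x) = 1/(x + 1)
  lim(x→0) f'(x)/g'(x) = lim(x→0) (tan(x)^2 + 1)/(1/(x + 1))
  = 1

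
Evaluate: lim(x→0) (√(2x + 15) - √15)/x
This is a standard limit.

Factor or rationalize the expression:
  lim(x→0) (√(2x + 15) - √15)/x = sqrt(15)/15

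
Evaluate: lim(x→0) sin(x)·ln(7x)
This is a 0·∞ indeterminate form.

Rewrite 0·∞ as a quotient (0/0 or ∞/∞ form), then apply L'Hôpital's rule:
  lim(x→0) sin(x)·ln(7x) = 0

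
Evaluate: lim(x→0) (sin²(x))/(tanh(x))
This is a 0/0 indeterminate form.

Apply L'Hôpital's rule: differentiate numerator and denominator separately.
  f(x) = sin(x)^2   ⇒   f'(x) = 2·sin(x)·cos(x)
  g(x) = tanh(x)   ⇒   g'(x) = 1 - tanh(x)^2
  lim(x→0) f'(x)/g'(x) = lim(x→0) (2·sin(x)·cos(x))/(1 - tanh(x)^2)
  = 0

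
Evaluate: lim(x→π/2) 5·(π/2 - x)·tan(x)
This is a 0·∞ indeterminate form.

Rewrite 0·∞ as a quotient (0/0 or ∞/∞ form), then apply L'Hôpital's rule:
  lim(x→π/2) 5·(π/2 - x)·tan(x) = 5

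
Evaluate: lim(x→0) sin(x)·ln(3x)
This is a 0·∞ indeterminate form.

Rewrite 0·∞ as a quotient (0/0 or ∞/∞ form), then apply L'Hôpital's rule:
  lim(x→0) sin(x)·ln(3x) = 0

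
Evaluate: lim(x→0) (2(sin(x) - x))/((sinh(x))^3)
This is a 0/0 indeterminate form.

Apply L'Hôpital's rule: differentiate numerator and denominator separately.
  f(x) = -2·x + 2·sin(x)   ⇒   f'(x) = 2·cos(x) - 2
  g(x) = sinh(x)^3   ⇒   g'(x) = 3·sinh(x)^2·cosh(x)
  lim(x→0) f'(x)/g'(x) = lim(x→0) (2·cos(x) - 2)/(3·sinh(x)^2·cosh(x))
  = -1/3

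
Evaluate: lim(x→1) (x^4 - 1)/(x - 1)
This is a standard limit.

Factor or rationalize the expression:
  lim(x→1) (x^4 - 1)/(x - 1) = 4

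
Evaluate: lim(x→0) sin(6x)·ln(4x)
This is a 0·∞ indeterminate form.

Rewrite 0·∞ as a quotient (0/0 or ∞/∞ form), then apply L'Hôpital's rule:
  lim(x→0) sin(6x)·ln(4x) = 0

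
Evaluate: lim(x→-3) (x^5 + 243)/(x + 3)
This is a standard limit.

Factor or rationalize the expression:
  lim(x→-3) (x^5 + 243)/(x + 3) = 405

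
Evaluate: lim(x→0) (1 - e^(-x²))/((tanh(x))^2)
This is a 0/0 indeterminate form.

Apply L'Hôpital's rule: differentiate numerator and denominator separately.
  f(x) = 1 - e^(-x^2)   ⇒   f'(x) = 2·x·e^(-x^2)
  g(x) = tanh(x)^2   ⇒   g'(x) = (2 - 2·tanh(x)^2)·tanh(x)
  lim(x→0) f'(x)/g'(x) = lim(x→0) (2·x·e^(-x^2))/((2 - 2·tanh(x)^2)·tanh(x))
  = 1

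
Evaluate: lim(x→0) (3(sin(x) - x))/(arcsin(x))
This is a 0/0 indeterminate form.

Apply L'Hôpital's rule: differentiate numerator and denominator separately.
  f(x) = -3·x + 3·sin(x)   ⇒   f'(x) = 3·cos(x) - 3
  g(x) = asin(x)   ⇒   g'(x) = 1/sqrt(1 - x^2)
  lim(x→0) f'(x)/g'(x) = lim(x→0) (3·cos(x) - 3)/(1/sqrt(1 - x^2))
  = 0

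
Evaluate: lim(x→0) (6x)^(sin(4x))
This is an exponential indeterminate form.

For exponential indeterminate forms, take the natural log:
  Let L = lim(x→0) (6x)^(sin(4x))
  Then ln(L) = lim(x→0) [exponent × ln(base)]
  Evaluate using L'Hôpital or standard limits, then exponentiate.
  L = 1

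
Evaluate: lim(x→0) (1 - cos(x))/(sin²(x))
This is a 0/0 indeterminate form.

Apply L'Hôpital's rule: differentiate numerator and denominator separately.
  f(x) = 1 - cos(x)   ⇒   f'(x) = sin(x)
  g(x) = sin(x)^2   ⇒   g'(x) = 2·sin(x)·cos(x)
  lim(x→0) f'(x)/g'(x) = lim(x→0) (sin(x))/(2·sin(x)·cos(x))
  = 1/2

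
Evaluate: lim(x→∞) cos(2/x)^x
This is an exponential indeterminate form.

For exponential indeterminate forms, take the natural log:
  Let L = lim(x→∞) cos(2/x)^x
  Then ln(L) = lim(x→∞) [exponent × ln(base)]
  Evaluate using L'Hôpital or standard limits, then exponentiate.
  L = 1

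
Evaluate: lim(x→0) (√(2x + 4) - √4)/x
This is a standard limit.

Factor or rationalize the expression:
  lim(x→0) (√(2x + 4) - √4)/x = 1/2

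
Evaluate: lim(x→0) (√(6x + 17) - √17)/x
This is a standard limit.

Factor or rationalize the expression:
  lim(x→0) (√(6x + 17) - √17)/x = 3·sqrt(17)/17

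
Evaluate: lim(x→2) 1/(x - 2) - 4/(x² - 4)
This is an ∞-∞ indeterminate form.

Combine fractions or rationalize to convert ∞-∞ to 0/0 form:
  lim(x→2) 1/(x - 2) - 4/(x² - 4) = 1/4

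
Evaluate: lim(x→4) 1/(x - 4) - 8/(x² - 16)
This is an ∞-∞ indeterminate form.

Combine fractions or rationalize to convert ∞-∞ to 0/0 form:
  lim(x→4) 1/(x - 4) - 8/(x² - 16) = 1/8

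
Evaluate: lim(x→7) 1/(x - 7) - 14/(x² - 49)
This is an ∞-∞ indeterminate form.

Combine fractions or rationalize to convert ∞-∞ to 0/0 form:
  lim(x→7) 1/(x - 7) - 14/(x² - 49) = 1/14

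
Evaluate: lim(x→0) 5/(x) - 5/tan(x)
This is an ∞-∞ indeterminate form.

Combine fractions or rationalize to convert ∞-∞ to 0/0 form:
  lim(x→0) 5/(x) - 5/tan(x) = 0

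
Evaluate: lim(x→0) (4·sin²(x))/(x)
This is a 0/0 indeterminate form.

Apply L'Hôpital's rule: differentiate numerator and denominator separately.
  f(x) = 4·sin(x)^2   ⇒   f'(x) = 8·sin(x)·cos(x)
  g(x) = x   ⇒   g'(x) = 1
  lim(x→0) f'(x)/g'(x) = lim(x→0) (8·sin(x)·cos(x))/(1)
  = 0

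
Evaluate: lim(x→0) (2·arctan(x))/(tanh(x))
This is a 0/0 indeterminate form.

Apply L'Hôpital's rule: differentiate numerator and denominator separately.
  f(x) = 2·atan(x)   ⇒   f'(x) = 2/(x^2 + 1)
  g(x) = tanh(x)   ⇒   g'(x) = 1 - tanh(x)^2
  lim(x→0) f'(x)/g'(x) = lim(x→0) (2/(x^2 + 1))/(1 - tanh(x)^2)
  = 2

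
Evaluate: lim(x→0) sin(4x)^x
This is an exponential indeterminate form.

For exponential indeterminate forms, take the natural log:
  Let L = lim(x→0) sin(4x)^x
  Then ln(L) = lim(x→0) [exponent × ln(base)]
  Evaluate using L'Hôpital or standard limits, then exponentiate.
  L = 1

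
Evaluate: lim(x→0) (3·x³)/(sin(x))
This is a 0/0 indeterminate form.

Apply L'Hôpital's rule: differentiate numerator and denominator separately.
  f(x) = 3·x^3   ⇒   f'(x) = 9·x^2
  g(x) = sin(x)   ⇒   g'(x) = cos(x)
  lim(x→0) f'(x)/g'(x) = lim(x→0) (9·x^2)/(cos(x))
  = 0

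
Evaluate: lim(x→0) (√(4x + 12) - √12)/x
This is a standard limit.

Factor or rationalize the expression:
  lim(x→0) (√(4x + 12) - √12)/x = sqrt(3)/3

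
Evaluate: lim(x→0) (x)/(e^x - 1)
This is a 0/0 indeterminate form.

Apply L'Hôpital's rule: differentiate numerator and denominator separately.
  f(x) = x   ⇒   f'(x) = 1
  g(x) = e^(x) - 1   ⇒   g'(x) = e^(x)
  lim(x→0) f'(x)/g'(x) = lim(x→0) (1)/(e^(x))
  = 1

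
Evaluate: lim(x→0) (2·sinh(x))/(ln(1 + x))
This is a 0/0 indeterminate form.

Apply L'Hôpital's rule: differentiate numerator and denominator separately.
  f(x) = 2·sinh(x)   ⇒   f'(x) = 2·cosh(x)
  g(x) = ln(x + 1)   ⇒   g'(x) = 1/(x + 1)
  lim(x→0) f'(x)/g'(x) = lim(x→0) (2·cosh(x))/(1/(x + 1))
  = 2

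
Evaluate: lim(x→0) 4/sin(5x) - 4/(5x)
This is an ∞-∞ indeterminate form.

Combine fractions or rationalize to convert ∞-∞ to 0/0 form:
  lim(x→0) 4/sin(5x) - 4/(5x) = 0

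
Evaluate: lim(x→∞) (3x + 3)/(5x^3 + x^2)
This is an ∞/∞ indeterminate form.

Apply L'Hôpital's rule: differentiate numerator and denominator separately.
  f(x) = 3·x + 3   ⇒   f'(x) = 3
  g(x) = 5·x^3 + x^2   ⇒   g'(x) = 15·x^2 + 2·x
  lim(x→∞) f'(x)/g'(x) = lim(x→∞) (3)/(15·x^2 + 2·x)
  = 0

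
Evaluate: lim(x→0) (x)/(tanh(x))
This is a 0/0 indeterminate form.

Apply L'Hôpital's rule: differentiate numerator and denominator separately.
  f(x) = x   ⇒   f'(x) = 1
  g(x) = tanh(x)   ⇒   g'(x) = 1 - tanh(x)^2
  lim(x→0) f'(x)/g'(x) = lim(x→0) (1)/(1 - tanh(x)^2)
  = 1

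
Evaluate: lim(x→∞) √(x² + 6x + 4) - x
This is an ∞-∞ indeterminate form.

Combine fractions or rationalize to convert ∞-∞ to 0/0 form:
  lim(x→∞) √(x² + 6x + 4) - x = 3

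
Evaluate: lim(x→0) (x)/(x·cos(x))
This is a 0/0 indeterminate form.

Apply L'Hôpital's rule: differentiate numerator and denominator separately.
  f(x) = x   ⇒   f'(x) = 1
  g(x) = x·cos(x)   ⇒   g'(x) = -x·sin(x) + cos(x)
  lim(x→0) f'(x)/g'(x) = lim(x→0) (1)/(-x·sin(x) + cos(x))
  = 1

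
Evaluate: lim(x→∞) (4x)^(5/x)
This is an exponential indeterminate form.

For exponential indeterminate forms, take the natural log:
  Let L = lim(x→∞) (4x)^(5/x)
  Then ln(L) = lim(x→∞) [exponent × ln(base)]
  Evaluate using L'Hôpital or standard limits, then exponentiate.
  L = 1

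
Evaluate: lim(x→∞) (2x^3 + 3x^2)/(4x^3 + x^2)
This is an ∞/∞ indeterminate form.

Apply L'Hôpital's rule: differentiate numerator and denominator separately.
  f(x) = 2·x^3 + 3·x^2   ⇒   f'(x) = 6·x^2 + 6·x
  g(x) = 4·x^3 + x^2   ⇒   g'(x) = 12·x^2 + 2·x
  lim(x→∞) f'(x)/g'(x) = lim(x→∞) (6·x^2 + 6·x)/(12·x^2 + 2·x)
  = 1/2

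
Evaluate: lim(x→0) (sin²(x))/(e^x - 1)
This is a 0/0 indeterminate form.

Apply L'Hôpital's rule: differentiate numerator and denominator separately.
  f(x) = sin(x)^2   ⇒   f'(x) = 2·sin(x)·cos(x)
  g(x) = e^(x) - 1   ⇒   g'(x) = e^(x)
  lim(x→0) f'(x)/g'(x) = lim(x→0) (2·sin(x)·cos(x))/(e^(x))
  = 0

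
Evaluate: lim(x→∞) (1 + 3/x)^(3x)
This is an exponential indeterminate form.

For exponential indeterminate forms, take the natural log:
  Let L = lim(x→∞) (1 + 3/x)^(3x)
  Then ln(L) = lim(x→∞) [exponent × ln(base)]
  Evaluate using L'Hôpital or standard limits, then exponentiate.
  L = e^(9)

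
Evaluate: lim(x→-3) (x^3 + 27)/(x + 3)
This is a standard limit.

Factor or rationalize the expression:
  lim(x→-3) (x^3 + 27)/(x + 3) = 27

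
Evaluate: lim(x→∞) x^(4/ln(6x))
This is an exponential indeterminate form.

For exponential indeterminate forms, take the natural log:
  Let L = lim(x→∞) x^(4/ln(6x))
  Then ln(L) = lim(x→∞) [exponent × ln(base)]
  Evaluate using L'Hôpital or standard limits, then exponentiate.
  L = e^(4)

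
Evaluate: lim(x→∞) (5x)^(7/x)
This is an exponential indeterminate form.

For exponential indeterminate forms, take the natural log:
  Let L = lim(x→∞) (5x)^(7/x)
  Then ln(L) = lim(x→∞) [exponent × ln(base)]
  Evaluate using L'Hôpital or standard limits, then exponentiate.
  L = 1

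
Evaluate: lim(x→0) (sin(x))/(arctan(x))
This is a 0/0 indeterminate form.

Apply L'Hôpital's rule: differentiate numerator and denominator separately.
  f(x) = sin(x)   ⇒   f'(x) = cos(x)
  g(x) = atan(x)   ⇒   g'(x) = 1/(x^2 + 1)
  lim(x→0) f'(x)/g'(x) = lim(x→0) (cos(x))/(1/(x^2 + 1))
  = 1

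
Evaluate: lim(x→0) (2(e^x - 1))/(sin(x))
This is a 0/0 indeterminate form.

Apply L'Hôpital's rule: differentiate numerator and denominator separately.
  f(x) = 2·e^(x) - 2   ⇒   f'(x) = 2·e^(x)
  g(x) = sin(x)   ⇒   g'(x) = cos(x)
  lim(x→0) f'(x)/g'(x) = lim(x→0) (2·e^(x))/(cos(x))
  = 2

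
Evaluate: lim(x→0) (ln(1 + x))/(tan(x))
This is a 0/0 indeterminate form.

Apply L'Hôpital's rule: differentiate numerator and denominator separately.
  f(x) = ln(x + 1)   ⇒   f'(x) = 1/(x + 1)
  g(x) = tan(x)   ⇒   g'(x) = tan(x)^2 + 1
  lim(x→0) f'(x)/g'(x) = lim(x→0) (1/(x + 1))/(tan(x)^2 + 1)
  = 1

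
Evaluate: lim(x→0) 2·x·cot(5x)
This is a 0·∞ indeterminate form.

Rewrite 0·∞ as a quotient (0/0 or ∞/∞ form), then apply L'Hôpital's rule:
  lim(x→0) 2·x·cot(5x) = 2/5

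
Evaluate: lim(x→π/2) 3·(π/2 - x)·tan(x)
This is a 0·∞ indeterminate form.

Rewrite 0·∞ as a quotient (0/0 or ∞/∞ form), then apply L'Hôpital's rule:
  lim(x→π/2) 3·(π/2 - x)·tan(x) = 3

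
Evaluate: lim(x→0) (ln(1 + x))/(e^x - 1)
This is a 0/0 indeterminate form.

Apply L'Hôpital's rule: differentiate numerator and denominator separately.
  f(x) = ln(x + 1)   ⇒   f'(x) = 1/(x + 1)
  g(x) = e^(x) - 1   ⇒   g'(x) = e^(x)
  lim(x→0) f'(x)/g'(x) = lim(x→0) (1/(x + 1))/(e^(x))
  = 1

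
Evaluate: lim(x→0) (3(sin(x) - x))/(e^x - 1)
This is a 0/0 indeterminate form.

Apply L'Hôpital's rule: differentiate numerator and denominator separately.
  f(x) = -3·x + 3·sin(x)   ⇒   f'(x) = 3·cos(x) - 3
  g(x) = e^(x) - 1   ⇒   g'(x) = e^(x)
  lim(x→0) f'(x)/g'(x) = lim(x→0) (3·cos(x) - 3)/(e^(x))
  = 0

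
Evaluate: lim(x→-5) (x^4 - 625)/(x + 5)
This is a standard limit.

Factor or rationalize the expression:
  lim(x→-5) (x^4 - 625)/(x + 5) = -500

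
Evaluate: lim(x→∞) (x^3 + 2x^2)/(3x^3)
This is an ∞/∞ indeterminate form.

Apply L'Hôpital's rule: differentiate numerator and denominator separately.
  f(x) = x^3 + 2·x^2   ⇒   f'(x) = 3·x^2 + 4·x
  g(x) = 3·x^3   ⇒   g'(x) = 9·x^2
  lim(x→∞) f'(x)/g'(x) = lim(x→∞) (3·x^2 + 4·x)/(9·x^2)
  = 1/3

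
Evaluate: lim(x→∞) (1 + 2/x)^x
This is an exponential indeterminate form.

For exponential indeterminate forms, take the natural log:
  Let L = lim(x→∞) (1 + 2/x)^x
  Then ln(L) = lim(x→∞) [exponent × ln(base)]
  Evaluate using L'Hôpital or standard limits, then exponentiate.
  L = e²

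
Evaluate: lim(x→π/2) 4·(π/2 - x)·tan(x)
This is a 0·∞ indeterminate form.

Rewrite 0·∞ as a quotient (0/0 or ∞/∞ form), then apply L'Hôpital's rule:
  lim(x→π/2) 4·(π/2 - x)·tan(x) = 4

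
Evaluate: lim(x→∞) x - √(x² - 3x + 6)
This is an ∞-∞ indeterminate form.

Combine fractions or rationalize to convert ∞-∞ to 0/0 form:
  lim(x→∞) x - √(x² - 3x + 6) = 3/2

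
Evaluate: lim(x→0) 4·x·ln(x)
This is a 0·∞ indeterminate form.

Rewrite 0·∞ as a quotient (0/0 or ∞/∞ form), then apply L'Hôpital's rule:
  lim(x→0) 4·x·ln(x) = 0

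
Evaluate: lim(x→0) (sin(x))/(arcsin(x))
This is a 0/0 indeterminate form.

Apply L'Hôpital's rule: differentiate numerator and denominator separately.
  f(x) = sin(x)   ⇒   f'(x) = cos(x)
  g(x) = asin(x)   ⇒   g'(x) = 1/sqrt(1 - x^2)
  lim(x→0) f'(x)/g'(x) = lim(x→0) (cos(x))/(1/sqrt(1 - x^2))
  = 1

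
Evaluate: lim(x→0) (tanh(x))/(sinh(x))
This is a 0/0 indeterminate form.

Apply L'Hôpital's rule: differentiate numerator and denominator separately.
  f(x) = tanh(x)   ⇒   f'(x) = 1 - tanh(x)^2
  g(x) = sinh(x)   ⇒   g'(x) = cosh(x)
  lim(x→0) f'(x)/g'(x) = lim(x→0) (1 - tanh(x)^2)/(cosh(x))
  = 1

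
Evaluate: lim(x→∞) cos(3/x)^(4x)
This is an exponential indeterminate form.

For exponential indeterminate forms, take the natural log:
  Let L = lim(x→∞) cos(3/x)^(4x)
  Then ln(L) = lim(x→∞) [exponent × ln(base)]
  Evaluate using L'Hôpital or standard limits, then exponentiate.
  L = 1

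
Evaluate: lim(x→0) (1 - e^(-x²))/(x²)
This is a 0/0 indeterminate form.

Apply L'Hôpital's rule: differentiate numerator and denominator separately.
  f(x) = 1 - e^(-x^2)   ⇒   f'(x) = 2·x·e^(-x^2)
  g(x) = x^2   ⇒   g'(x) = 2·x
  lim(x→0) f'(x)/g'(x) = lim(x→0) (2·x·e^(-x^2))/(2·x)
  = 1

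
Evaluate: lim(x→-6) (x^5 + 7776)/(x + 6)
This is a standard limit.

Factor or rationalize the expression:
  lim(x→-6) (x^5 + 7776)/(x + 6) = 6480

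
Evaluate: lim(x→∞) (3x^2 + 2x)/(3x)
This is an ∞/∞ indeterminate form.

Apply L'Hôpital's rule: differentiate numerator and denominator separately.
  f(x) = 3·x^2 + 2·x   ⇒   f'(x) = 6·x + 2
  g(x) = 3·x   ⇒   g'(x) = 3
  lim(x→∞) f'(x)/g'(x) = lim(x→∞) (6·x + 2)/(3)
  = ∞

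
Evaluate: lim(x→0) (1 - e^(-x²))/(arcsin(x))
This is a 0/0 indeterminate form.

Apply L'Hôpital's rule: differentiate numerator and denominator separately.
  f(x) = 1 - e^(-x^2)   ⇒   f'(x) = 2·x·e^(-x^2)
  g(x) = asin(x)   ⇒   g'(x) = 1/sqrt(1 - x^2)
  lim(x→0) f'(x)/g'(x) = lim(x→0) (2·x·e^(-x^2))/(1/sqrt(1 - x^2))
  = 0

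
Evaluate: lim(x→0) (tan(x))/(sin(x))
This is a 0/0 indeterminate form.

Apply L'Hôpital's rule: differentiate numerator and denominator separately.
  f(x) = tan(x)   ⇒   f'(x) = tan(x)^2 + 1
  g(x) = sin(x)   ⇒   g'(x) = cos(x)
  lim(x→0) f'(x)/g'(x) = lim(x→0) (tan(x)^2 + 1)/(cos(x))
  = 1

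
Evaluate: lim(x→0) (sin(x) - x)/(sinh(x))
This is a 0/0 indeterminate form.

Apply L'Hôpital's rule: differentiate numerator and denominator separately.
  f(x) = -x + sin(x)   ⇒   f'(x) = cos(x) - 1
  g(x) = sinh(x)   ⇒   g'(x) = cosh(x)
  lim(x→0) f'(x)/g'(x) = lim(x→0) (cos(x) - 1)/(cosh(x))
  = 0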